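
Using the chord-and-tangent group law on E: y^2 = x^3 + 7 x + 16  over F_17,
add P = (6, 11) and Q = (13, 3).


P != Q, so use the chord formula.
s = (y2 - y1) / (x2 - x1) = (9) / (7) mod 17 = 11
x3 = s^2 - x1 - x2 mod 17 = 11^2 - 6 - 13 = 0
y3 = s (x1 - x3) - y1 mod 17 = 11 * (6 - 0) - 11 = 4

P + Q = (0, 4)


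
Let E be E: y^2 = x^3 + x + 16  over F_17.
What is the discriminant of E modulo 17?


4 a^3 + 27 b^2 = 4*1^3 + 27*16^2 = 4 + 6912 = 6916
Delta = -16 * (6916) = -110656
Delta mod 17 = 14

Delta = 14 (mod 17)


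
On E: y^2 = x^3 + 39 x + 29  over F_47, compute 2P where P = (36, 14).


Doubling: s = (3 x1^2 + a) / (2 y1)
s = (3*36^2 + 39) / (2*14) mod 47 = 11
x3 = s^2 - 2 x1 mod 47 = 11^2 - 2*36 = 2
y3 = s (x1 - x3) - y1 mod 47 = 11 * (36 - 2) - 14 = 31

2P = (2, 31)


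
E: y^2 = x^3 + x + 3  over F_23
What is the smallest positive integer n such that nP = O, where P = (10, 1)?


Compute successive multiples of P until we hit O:
  1P = (10, 1)
  2P = (4, 5)
  3P = (12, 8)
  4P = (19, 2)
  5P = (19, 21)
  6P = (12, 15)
  7P = (4, 18)
  8P = (10, 22)
  ... (continuing to 9P)
  9P = O

ord(P) = 9


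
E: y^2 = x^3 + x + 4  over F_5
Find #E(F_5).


For each x in F_5, count y with y^2 = x^3 + 1 x + 4 mod 5:
  x = 0: RHS = 4, y in [2, 3]  -> 2 point(s)
  x = 1: RHS = 1, y in [1, 4]  -> 2 point(s)
  x = 2: RHS = 4, y in [2, 3]  -> 2 point(s)
  x = 3: RHS = 4, y in [2, 3]  -> 2 point(s)
Affine points: 8. Add the point at infinity: total = 9.

#E(F_5) = 9


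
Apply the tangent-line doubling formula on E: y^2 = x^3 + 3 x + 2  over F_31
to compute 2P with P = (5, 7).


Doubling: s = (3 x1^2 + a) / (2 y1)
s = (3*5^2 + 3) / (2*7) mod 31 = 10
x3 = s^2 - 2 x1 mod 31 = 10^2 - 2*5 = 28
y3 = s (x1 - x3) - y1 mod 31 = 10 * (5 - 28) - 7 = 11

2P = (28, 11)


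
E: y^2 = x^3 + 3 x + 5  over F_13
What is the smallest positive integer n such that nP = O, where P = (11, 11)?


Compute successive multiples of P until we hit O:
  1P = (11, 11)
  2P = (1, 10)
  3P = (4, 4)
  4P = (12, 1)
  5P = (12, 12)
  6P = (4, 9)
  7P = (1, 3)
  8P = (11, 2)
  ... (continuing to 9P)
  9P = O

ord(P) = 9


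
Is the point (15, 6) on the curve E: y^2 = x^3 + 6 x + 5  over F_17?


Check whether y^2 = x^3 + 6 x + 5 (mod 17) for (x, y) = (15, 6).
LHS: y^2 = 6^2 mod 17 = 2
RHS: x^3 + 6 x + 5 = 15^3 + 6*15 + 5 mod 17 = 2
LHS = RHS

Yes, on the curve


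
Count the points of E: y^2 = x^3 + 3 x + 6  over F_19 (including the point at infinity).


For each x in F_19, count y with y^2 = x^3 + 3 x + 6 mod 19:
  x = 0: RHS = 6, y in [5, 14]  -> 2 point(s)
  x = 2: RHS = 1, y in [1, 18]  -> 2 point(s)
  x = 3: RHS = 4, y in [2, 17]  -> 2 point(s)
  x = 4: RHS = 6, y in [5, 14]  -> 2 point(s)
  x = 7: RHS = 9, y in [3, 16]  -> 2 point(s)
  x = 13: RHS = 0, y in [0]  -> 1 point(s)
  x = 15: RHS = 6, y in [5, 14]  -> 2 point(s)
  x = 17: RHS = 11, y in [7, 12]  -> 2 point(s)
Affine points: 15. Add the point at infinity: total = 16.

#E(F_19) = 16


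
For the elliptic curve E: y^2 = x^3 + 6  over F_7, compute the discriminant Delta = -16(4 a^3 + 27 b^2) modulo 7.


4 a^3 + 27 b^2 = 4*0^3 + 27*6^2 = 0 + 972 = 972
Delta = -16 * (972) = -15552
Delta mod 7 = 2

Delta = 2 (mod 7)


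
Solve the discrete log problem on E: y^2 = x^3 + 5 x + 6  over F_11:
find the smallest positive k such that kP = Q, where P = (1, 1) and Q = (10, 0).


Enumerate multiples of P until we hit Q = (10, 0):
  1P = (1, 1)
  2P = (3, 2)
  3P = (10, 0)
Match found at i = 3.

k = 3


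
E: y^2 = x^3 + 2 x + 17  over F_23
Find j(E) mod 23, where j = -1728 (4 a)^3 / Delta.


Delta = -16(4 a^3 + 27 b^2) mod 23 = 13
-1728 * (4 a)^3 = -1728 * (4*2)^3 mod 23 = 5
j = 5 * 13^(-1) mod 23 = 11

j = 11 (mod 23)


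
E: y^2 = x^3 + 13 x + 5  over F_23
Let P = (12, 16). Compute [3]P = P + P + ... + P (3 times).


k = 3 = 11_2 (binary, LSB first: 11)
Double-and-add from P = (12, 16):
  bit 0 = 1: acc = O + (12, 16) = (12, 16)
  bit 1 = 1: acc = (12, 16) + (12, 7) = O

3P = O


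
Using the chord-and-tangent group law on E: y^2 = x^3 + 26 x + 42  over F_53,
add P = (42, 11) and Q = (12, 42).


P != Q, so use the chord formula.
s = (y2 - y1) / (x2 - x1) = (31) / (23) mod 53 = 29
x3 = s^2 - x1 - x2 mod 53 = 29^2 - 42 - 12 = 45
y3 = s (x1 - x3) - y1 mod 53 = 29 * (42 - 45) - 11 = 8

P + Q = (45, 8)


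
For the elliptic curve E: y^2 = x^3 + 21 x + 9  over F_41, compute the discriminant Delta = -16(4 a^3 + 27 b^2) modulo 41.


4 a^3 + 27 b^2 = 4*21^3 + 27*9^2 = 37044 + 2187 = 39231
Delta = -16 * (39231) = -627696
Delta mod 41 = 14

Delta = 14 (mod 41)


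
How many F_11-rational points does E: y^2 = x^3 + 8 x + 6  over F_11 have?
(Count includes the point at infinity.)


For each x in F_11, count y with y^2 = x^3 + 8 x + 6 mod 11:
  x = 1: RHS = 4, y in [2, 9]  -> 2 point(s)
  x = 4: RHS = 3, y in [5, 6]  -> 2 point(s)
  x = 7: RHS = 9, y in [3, 8]  -> 2 point(s)
  x = 9: RHS = 4, y in [2, 9]  -> 2 point(s)
Affine points: 8. Add the point at infinity: total = 9.

#E(F_11) = 9


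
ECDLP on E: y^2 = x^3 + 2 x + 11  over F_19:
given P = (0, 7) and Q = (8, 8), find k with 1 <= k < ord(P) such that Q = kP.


Enumerate multiples of P until we hit Q = (8, 8):
  1P = (0, 7)
  2P = (7, 11)
  3P = (10, 9)
  4P = (6, 7)
  5P = (13, 12)
  6P = (3, 5)
  7P = (8, 11)
  8P = (16, 4)
  9P = (4, 8)
  10P = (2, 2)
  11P = (9, 6)
  12P = (14, 3)
  13P = (14, 16)
  14P = (9, 13)
  15P = (2, 17)
  16P = (4, 11)
  17P = (16, 15)
  18P = (8, 8)
Match found at i = 18.

k = 18


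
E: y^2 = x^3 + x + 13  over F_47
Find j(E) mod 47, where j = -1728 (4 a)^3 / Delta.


Delta = -16(4 a^3 + 27 b^2) mod 47 = 13
-1728 * (4 a)^3 = -1728 * (4*1)^3 mod 47 = 46
j = 46 * 13^(-1) mod 47 = 18

j = 18 (mod 47)


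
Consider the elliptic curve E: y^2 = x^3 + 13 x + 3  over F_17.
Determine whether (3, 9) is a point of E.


Check whether y^2 = x^3 + 13 x + 3 (mod 17) for (x, y) = (3, 9).
LHS: y^2 = 9^2 mod 17 = 13
RHS: x^3 + 13 x + 3 = 3^3 + 13*3 + 3 mod 17 = 1
LHS != RHS

No, not on the curve


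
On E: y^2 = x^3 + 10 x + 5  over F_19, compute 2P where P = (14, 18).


Doubling: s = (3 x1^2 + a) / (2 y1)
s = (3*14^2 + 10) / (2*18) mod 19 = 5
x3 = s^2 - 2 x1 mod 19 = 5^2 - 2*14 = 16
y3 = s (x1 - x3) - y1 mod 19 = 5 * (14 - 16) - 18 = 10

2P = (16, 10)


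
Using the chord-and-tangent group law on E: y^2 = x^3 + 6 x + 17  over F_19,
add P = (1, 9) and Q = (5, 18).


P != Q, so use the chord formula.
s = (y2 - y1) / (x2 - x1) = (9) / (4) mod 19 = 7
x3 = s^2 - x1 - x2 mod 19 = 7^2 - 1 - 5 = 5
y3 = s (x1 - x3) - y1 mod 19 = 7 * (1 - 5) - 9 = 1

P + Q = (5, 1)


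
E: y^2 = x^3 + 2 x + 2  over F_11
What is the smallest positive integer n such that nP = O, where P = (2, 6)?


Compute successive multiples of P until we hit O:
  1P = (2, 6)
  2P = (5, 7)
  3P = (9, 10)
  4P = (1, 4)
  5P = (1, 7)
  6P = (9, 1)
  7P = (5, 4)
  8P = (2, 5)
  ... (continuing to 9P)
  9P = O

ord(P) = 9


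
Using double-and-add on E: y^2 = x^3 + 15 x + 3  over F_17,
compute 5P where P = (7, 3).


k = 5 = 101_2 (binary, LSB first: 101)
Double-and-add from P = (7, 3):
  bit 0 = 1: acc = O + (7, 3) = (7, 3)
  bit 1 = 0: acc unchanged = (7, 3)
  bit 2 = 1: acc = (7, 3) + (13, 10) = (13, 7)

5P = (13, 7)


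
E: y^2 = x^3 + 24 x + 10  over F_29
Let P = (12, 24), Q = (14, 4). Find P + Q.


P != Q, so use the chord formula.
s = (y2 - y1) / (x2 - x1) = (9) / (2) mod 29 = 19
x3 = s^2 - x1 - x2 mod 29 = 19^2 - 12 - 14 = 16
y3 = s (x1 - x3) - y1 mod 29 = 19 * (12 - 16) - 24 = 16

P + Q = (16, 16)


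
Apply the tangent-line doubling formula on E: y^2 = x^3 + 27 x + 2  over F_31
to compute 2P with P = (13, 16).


Doubling: s = (3 x1^2 + a) / (2 y1)
s = (3*13^2 + 27) / (2*16) mod 31 = 7
x3 = s^2 - 2 x1 mod 31 = 7^2 - 2*13 = 23
y3 = s (x1 - x3) - y1 mod 31 = 7 * (13 - 23) - 16 = 7

2P = (23, 7)


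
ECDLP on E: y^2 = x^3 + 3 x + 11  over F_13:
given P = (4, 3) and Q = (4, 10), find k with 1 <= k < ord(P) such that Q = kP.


Enumerate multiples of P until we hit Q = (4, 10):
  1P = (4, 3)
  2P = (9, 0)
  3P = (4, 10)
Match found at i = 3.

k = 3


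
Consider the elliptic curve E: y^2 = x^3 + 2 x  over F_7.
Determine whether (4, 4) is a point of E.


Check whether y^2 = x^3 + 2 x + 0 (mod 7) for (x, y) = (4, 4).
LHS: y^2 = 4^2 mod 7 = 2
RHS: x^3 + 2 x + 0 = 4^3 + 2*4 + 0 mod 7 = 2
LHS = RHS

Yes, on the curve


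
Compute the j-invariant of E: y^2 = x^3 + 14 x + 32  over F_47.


Delta = -16(4 a^3 + 27 b^2) mod 47 = 19
-1728 * (4 a)^3 = -1728 * (4*14)^3 mod 47 = 29
j = 29 * 19^(-1) mod 47 = 4

j = 4 (mod 47)


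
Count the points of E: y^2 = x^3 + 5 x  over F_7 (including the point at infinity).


For each x in F_7, count y with y^2 = x^3 + 5 x + 0 mod 7:
  x = 0: RHS = 0, y in [0]  -> 1 point(s)
  x = 2: RHS = 4, y in [2, 5]  -> 2 point(s)
  x = 3: RHS = 0, y in [0]  -> 1 point(s)
  x = 4: RHS = 0, y in [0]  -> 1 point(s)
  x = 6: RHS = 1, y in [1, 6]  -> 2 point(s)
Affine points: 7. Add the point at infinity: total = 8.

#E(F_7) = 8


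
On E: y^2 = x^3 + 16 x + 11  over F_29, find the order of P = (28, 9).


Compute successive multiples of P until we hit O:
  1P = (28, 9)
  2P = (22, 7)
  3P = (21, 3)
  4P = (5, 19)
  5P = (2, 15)
  6P = (3, 12)
  7P = (4, 9)
  8P = (26, 20)
  ... (continuing to 18P)
  18P = O

ord(P) = 18


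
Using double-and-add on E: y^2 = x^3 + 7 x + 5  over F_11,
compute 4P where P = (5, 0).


k = 4 = 100_2 (binary, LSB first: 001)
Double-and-add from P = (5, 0):
  bit 0 = 0: acc unchanged = O
  bit 1 = 0: acc unchanged = O
  bit 2 = 1: acc = O + O = O

4P = O


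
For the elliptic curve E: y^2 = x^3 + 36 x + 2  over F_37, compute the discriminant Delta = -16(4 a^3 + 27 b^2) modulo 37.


4 a^3 + 27 b^2 = 4*36^3 + 27*2^2 = 186624 + 108 = 186732
Delta = -16 * (186732) = -2987712
Delta mod 37 = 1

Delta = 1 (mod 37)


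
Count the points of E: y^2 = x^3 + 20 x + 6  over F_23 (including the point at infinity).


For each x in F_23, count y with y^2 = x^3 + 20 x + 6 mod 23:
  x = 0: RHS = 6, y in [11, 12]  -> 2 point(s)
  x = 1: RHS = 4, y in [2, 21]  -> 2 point(s)
  x = 2: RHS = 8, y in [10, 13]  -> 2 point(s)
  x = 3: RHS = 1, y in [1, 22]  -> 2 point(s)
  x = 4: RHS = 12, y in [9, 14]  -> 2 point(s)
  x = 5: RHS = 1, y in [1, 22]  -> 2 point(s)
  x = 7: RHS = 6, y in [11, 12]  -> 2 point(s)
  x = 9: RHS = 18, y in [8, 15]  -> 2 point(s)
  x = 11: RHS = 16, y in [4, 19]  -> 2 point(s)
  x = 13: RHS = 2, y in [5, 18]  -> 2 point(s)
  x = 15: RHS = 1, y in [1, 22]  -> 2 point(s)
  x = 16: RHS = 6, y in [11, 12]  -> 2 point(s)
  x = 19: RHS = 0, y in [0]  -> 1 point(s)
  x = 21: RHS = 4, y in [2, 21]  -> 2 point(s)
  x = 22: RHS = 8, y in [10, 13]  -> 2 point(s)
Affine points: 29. Add the point at infinity: total = 30.

#E(F_23) = 30


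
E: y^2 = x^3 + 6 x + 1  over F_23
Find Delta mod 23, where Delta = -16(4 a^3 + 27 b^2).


4 a^3 + 27 b^2 = 4*6^3 + 27*1^2 = 864 + 27 = 891
Delta = -16 * (891) = -14256
Delta mod 23 = 4

Delta = 4 (mod 23)


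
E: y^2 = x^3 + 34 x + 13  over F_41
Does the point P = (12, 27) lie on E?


Check whether y^2 = x^3 + 34 x + 13 (mod 41) for (x, y) = (12, 27).
LHS: y^2 = 27^2 mod 41 = 32
RHS: x^3 + 34 x + 13 = 12^3 + 34*12 + 13 mod 41 = 17
LHS != RHS

No, not on the curve


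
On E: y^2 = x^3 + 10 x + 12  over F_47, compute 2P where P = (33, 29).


Doubling: s = (3 x1^2 + a) / (2 y1)
s = (3*33^2 + 10) / (2*29) mod 47 = 33
x3 = s^2 - 2 x1 mod 47 = 33^2 - 2*33 = 36
y3 = s (x1 - x3) - y1 mod 47 = 33 * (33 - 36) - 29 = 13

2P = (36, 13)


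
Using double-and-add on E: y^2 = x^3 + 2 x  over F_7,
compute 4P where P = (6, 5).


k = 4 = 100_2 (binary, LSB first: 001)
Double-and-add from P = (6, 5):
  bit 0 = 0: acc unchanged = O
  bit 1 = 0: acc unchanged = O
  bit 2 = 1: acc = O + (0, 0) = (0, 0)

4P = (0, 0)


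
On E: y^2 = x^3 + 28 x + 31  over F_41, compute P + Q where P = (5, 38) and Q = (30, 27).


P != Q, so use the chord formula.
s = (y2 - y1) / (x2 - x1) = (30) / (25) mod 41 = 34
x3 = s^2 - x1 - x2 mod 41 = 34^2 - 5 - 30 = 14
y3 = s (x1 - x3) - y1 mod 41 = 34 * (5 - 14) - 38 = 25

P + Q = (14, 25)


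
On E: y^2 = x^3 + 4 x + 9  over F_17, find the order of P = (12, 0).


Compute successive multiples of P until we hit O:
  1P = (12, 0)
  2P = O

ord(P) = 2


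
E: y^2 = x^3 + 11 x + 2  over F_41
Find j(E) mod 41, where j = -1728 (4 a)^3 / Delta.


Delta = -16(4 a^3 + 27 b^2) mod 41 = 8
-1728 * (4 a)^3 = -1728 * (4*11)^3 mod 41 = 2
j = 2 * 8^(-1) mod 41 = 31

j = 31 (mod 41)


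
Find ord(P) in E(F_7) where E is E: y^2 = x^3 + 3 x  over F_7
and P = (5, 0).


Compute successive multiples of P until we hit O:
  1P = (5, 0)
  2P = O

ord(P) = 2


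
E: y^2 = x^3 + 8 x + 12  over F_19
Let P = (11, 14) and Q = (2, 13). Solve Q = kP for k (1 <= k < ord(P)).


Enumerate multiples of P until we hit Q = (2, 13):
  1P = (11, 14)
  2P = (17, 11)
  3P = (15, 7)
  4P = (2, 13)
Match found at i = 4.

k = 4


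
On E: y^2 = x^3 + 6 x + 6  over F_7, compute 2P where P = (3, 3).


Doubling: s = (3 x1^2 + a) / (2 y1)
s = (3*3^2 + 6) / (2*3) mod 7 = 2
x3 = s^2 - 2 x1 mod 7 = 2^2 - 2*3 = 5
y3 = s (x1 - x3) - y1 mod 7 = 2 * (3 - 5) - 3 = 0

2P = (5, 0)


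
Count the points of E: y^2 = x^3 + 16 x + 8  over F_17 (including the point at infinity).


For each x in F_17, count y with y^2 = x^3 + 16 x + 8 mod 17:
  x = 0: RHS = 8, y in [5, 12]  -> 2 point(s)
  x = 1: RHS = 8, y in [5, 12]  -> 2 point(s)
  x = 3: RHS = 15, y in [7, 10]  -> 2 point(s)
  x = 4: RHS = 0, y in [0]  -> 1 point(s)
  x = 5: RHS = 9, y in [3, 14]  -> 2 point(s)
  x = 7: RHS = 4, y in [2, 15]  -> 2 point(s)
  x = 8: RHS = 2, y in [6, 11]  -> 2 point(s)
  x = 11: RHS = 2, y in [6, 11]  -> 2 point(s)
  x = 13: RHS = 16, y in [4, 13]  -> 2 point(s)
  x = 14: RHS = 1, y in [1, 16]  -> 2 point(s)
  x = 15: RHS = 2, y in [6, 11]  -> 2 point(s)
  x = 16: RHS = 8, y in [5, 12]  -> 2 point(s)
Affine points: 23. Add the point at infinity: total = 24.

#E(F_17) = 24


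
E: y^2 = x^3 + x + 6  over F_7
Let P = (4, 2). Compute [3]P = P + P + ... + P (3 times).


k = 3 = 11_2 (binary, LSB first: 11)
Double-and-add from P = (4, 2):
  bit 0 = 1: acc = O + (4, 2) = (4, 2)
  bit 1 = 1: acc = (4, 2) + (6, 5) = (1, 6)

3P = (1, 6)


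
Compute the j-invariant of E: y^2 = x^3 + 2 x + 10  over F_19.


Delta = -16(4 a^3 + 27 b^2) mod 19 = 7
-1728 * (4 a)^3 = -1728 * (4*2)^3 mod 19 = 18
j = 18 * 7^(-1) mod 19 = 8

j = 8 (mod 19)


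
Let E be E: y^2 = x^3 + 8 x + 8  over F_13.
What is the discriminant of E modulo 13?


4 a^3 + 27 b^2 = 4*8^3 + 27*8^2 = 2048 + 1728 = 3776
Delta = -16 * (3776) = -60416
Delta mod 13 = 8

Delta = 8 (mod 13)


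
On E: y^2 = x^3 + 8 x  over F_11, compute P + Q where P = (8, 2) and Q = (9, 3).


P != Q, so use the chord formula.
s = (y2 - y1) / (x2 - x1) = (1) / (1) mod 11 = 1
x3 = s^2 - x1 - x2 mod 11 = 1^2 - 8 - 9 = 6
y3 = s (x1 - x3) - y1 mod 11 = 1 * (8 - 6) - 2 = 0

P + Q = (6, 0)


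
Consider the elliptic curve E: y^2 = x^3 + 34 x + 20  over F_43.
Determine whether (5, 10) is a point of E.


Check whether y^2 = x^3 + 34 x + 20 (mod 43) for (x, y) = (5, 10).
LHS: y^2 = 10^2 mod 43 = 14
RHS: x^3 + 34 x + 20 = 5^3 + 34*5 + 20 mod 43 = 14
LHS = RHS

Yes, on the curve


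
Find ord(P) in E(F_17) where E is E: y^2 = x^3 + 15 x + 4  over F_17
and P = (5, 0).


Compute successive multiples of P until we hit O:
  1P = (5, 0)
  2P = O

ord(P) = 2


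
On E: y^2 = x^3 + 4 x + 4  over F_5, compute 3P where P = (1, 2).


k = 3 = 11_2 (binary, LSB first: 11)
Double-and-add from P = (1, 2):
  bit 0 = 1: acc = O + (1, 2) = (1, 2)
  bit 1 = 1: acc = (1, 2) + (2, 0) = (1, 3)

3P = (1, 3)


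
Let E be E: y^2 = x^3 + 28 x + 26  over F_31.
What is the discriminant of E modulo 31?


4 a^3 + 27 b^2 = 4*28^3 + 27*26^2 = 87808 + 18252 = 106060
Delta = -16 * (106060) = -1696960
Delta mod 31 = 11

Delta = 11 (mod 31)


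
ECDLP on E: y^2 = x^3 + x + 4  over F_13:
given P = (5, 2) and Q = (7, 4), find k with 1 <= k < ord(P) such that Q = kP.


Enumerate multiples of P until we hit Q = (7, 4):
  1P = (5, 2)
  2P = (0, 2)
  3P = (8, 11)
  4P = (9, 12)
  5P = (2, 12)
  6P = (7, 9)
  7P = (10, 0)
  8P = (7, 4)
Match found at i = 8.

k = 8


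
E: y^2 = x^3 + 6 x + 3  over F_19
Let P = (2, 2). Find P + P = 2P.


Doubling: s = (3 x1^2 + a) / (2 y1)
s = (3*2^2 + 6) / (2*2) mod 19 = 14
x3 = s^2 - 2 x1 mod 19 = 14^2 - 2*2 = 2
y3 = s (x1 - x3) - y1 mod 19 = 14 * (2 - 2) - 2 = 17

2P = (2, 17)


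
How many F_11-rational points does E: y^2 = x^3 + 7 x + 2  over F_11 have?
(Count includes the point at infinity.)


For each x in F_11, count y with y^2 = x^3 + 7 x + 2 mod 11:
  x = 7: RHS = 9, y in [3, 8]  -> 2 point(s)
  x = 8: RHS = 9, y in [3, 8]  -> 2 point(s)
  x = 10: RHS = 5, y in [4, 7]  -> 2 point(s)
Affine points: 6. Add the point at infinity: total = 7.

#E(F_11) = 7


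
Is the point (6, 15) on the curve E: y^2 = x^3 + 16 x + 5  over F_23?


Check whether y^2 = x^3 + 16 x + 5 (mod 23) for (x, y) = (6, 15).
LHS: y^2 = 15^2 mod 23 = 18
RHS: x^3 + 16 x + 5 = 6^3 + 16*6 + 5 mod 23 = 18
LHS = RHS

Yes, on the curve


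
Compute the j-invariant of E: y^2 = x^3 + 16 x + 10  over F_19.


Delta = -16(4 a^3 + 27 b^2) mod 19 = 5
-1728 * (4 a)^3 = -1728 * (4*16)^3 mod 19 = 1
j = 1 * 5^(-1) mod 19 = 4

j = 4 (mod 19)


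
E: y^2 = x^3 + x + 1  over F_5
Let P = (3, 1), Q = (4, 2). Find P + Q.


P != Q, so use the chord formula.
s = (y2 - y1) / (x2 - x1) = (1) / (1) mod 5 = 1
x3 = s^2 - x1 - x2 mod 5 = 1^2 - 3 - 4 = 4
y3 = s (x1 - x3) - y1 mod 5 = 1 * (3 - 4) - 1 = 3

P + Q = (4, 3)


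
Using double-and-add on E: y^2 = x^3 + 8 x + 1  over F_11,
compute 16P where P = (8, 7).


k = 16 = 10000_2 (binary, LSB first: 00001)
Double-and-add from P = (8, 7):
  bit 0 = 0: acc unchanged = O
  bit 1 = 0: acc unchanged = O
  bit 2 = 0: acc unchanged = O
  bit 3 = 0: acc unchanged = O
  bit 4 = 1: acc = O + (8, 4) = (8, 4)

16P = (8, 4)


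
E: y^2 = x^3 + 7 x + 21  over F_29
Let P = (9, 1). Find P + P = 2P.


Doubling: s = (3 x1^2 + a) / (2 y1)
s = (3*9^2 + 7) / (2*1) mod 29 = 9
x3 = s^2 - 2 x1 mod 29 = 9^2 - 2*9 = 5
y3 = s (x1 - x3) - y1 mod 29 = 9 * (9 - 5) - 1 = 6

2P = (5, 6)


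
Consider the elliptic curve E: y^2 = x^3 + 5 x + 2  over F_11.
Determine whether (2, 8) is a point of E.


Check whether y^2 = x^3 + 5 x + 2 (mod 11) for (x, y) = (2, 8).
LHS: y^2 = 8^2 mod 11 = 9
RHS: x^3 + 5 x + 2 = 2^3 + 5*2 + 2 mod 11 = 9
LHS = RHS

Yes, on the curve


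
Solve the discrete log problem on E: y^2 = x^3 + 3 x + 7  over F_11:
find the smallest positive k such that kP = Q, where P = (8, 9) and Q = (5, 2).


Enumerate multiples of P until we hit Q = (5, 2):
  1P = (8, 9)
  2P = (10, 6)
  3P = (9, 9)
  4P = (5, 2)
Match found at i = 4.

k = 4


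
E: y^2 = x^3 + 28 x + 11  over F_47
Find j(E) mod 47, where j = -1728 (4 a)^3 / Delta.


Delta = -16(4 a^3 + 27 b^2) mod 47 = 35
-1728 * (4 a)^3 = -1728 * (4*28)^3 mod 47 = 44
j = 44 * 35^(-1) mod 47 = 12

j = 12 (mod 47)


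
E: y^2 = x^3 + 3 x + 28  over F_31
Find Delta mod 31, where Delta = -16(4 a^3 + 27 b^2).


4 a^3 + 27 b^2 = 4*3^3 + 27*28^2 = 108 + 21168 = 21276
Delta = -16 * (21276) = -340416
Delta mod 31 = 26

Delta = 26 (mod 31)


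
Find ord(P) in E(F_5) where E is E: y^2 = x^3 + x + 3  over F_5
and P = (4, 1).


Compute successive multiples of P until we hit O:
  1P = (4, 1)
  2P = (1, 0)
  3P = (4, 4)
  4P = O

ord(P) = 4


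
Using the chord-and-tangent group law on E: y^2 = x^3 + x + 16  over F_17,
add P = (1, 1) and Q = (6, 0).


P != Q, so use the chord formula.
s = (y2 - y1) / (x2 - x1) = (16) / (5) mod 17 = 10
x3 = s^2 - x1 - x2 mod 17 = 10^2 - 1 - 6 = 8
y3 = s (x1 - x3) - y1 mod 17 = 10 * (1 - 8) - 1 = 14

P + Q = (8, 14)


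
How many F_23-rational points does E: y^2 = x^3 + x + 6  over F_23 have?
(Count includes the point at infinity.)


For each x in F_23, count y with y^2 = x^3 + 1 x + 6 mod 23:
  x = 0: RHS = 6, y in [11, 12]  -> 2 point(s)
  x = 1: RHS = 8, y in [10, 13]  -> 2 point(s)
  x = 2: RHS = 16, y in [4, 19]  -> 2 point(s)
  x = 3: RHS = 13, y in [6, 17]  -> 2 point(s)
  x = 9: RHS = 8, y in [10, 13]  -> 2 point(s)
  x = 10: RHS = 4, y in [2, 21]  -> 2 point(s)
  x = 13: RHS = 8, y in [10, 13]  -> 2 point(s)
  x = 14: RHS = 4, y in [2, 21]  -> 2 point(s)
  x = 16: RHS = 1, y in [1, 22]  -> 2 point(s)
  x = 22: RHS = 4, y in [2, 21]  -> 2 point(s)
Affine points: 20. Add the point at infinity: total = 21.

#E(F_23) = 21


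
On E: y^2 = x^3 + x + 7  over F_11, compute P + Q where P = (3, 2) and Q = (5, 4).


P != Q, so use the chord formula.
s = (y2 - y1) / (x2 - x1) = (2) / (2) mod 11 = 1
x3 = s^2 - x1 - x2 mod 11 = 1^2 - 3 - 5 = 4
y3 = s (x1 - x3) - y1 mod 11 = 1 * (3 - 4) - 2 = 8

P + Q = (4, 8)


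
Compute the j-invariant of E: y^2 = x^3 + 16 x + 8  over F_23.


Delta = -16(4 a^3 + 27 b^2) mod 23 = 8
-1728 * (4 a)^3 = -1728 * (4*16)^3 mod 23 = 7
j = 7 * 8^(-1) mod 23 = 21

j = 21 (mod 23)


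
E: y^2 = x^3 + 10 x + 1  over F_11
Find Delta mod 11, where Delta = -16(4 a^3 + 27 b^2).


4 a^3 + 27 b^2 = 4*10^3 + 27*1^2 = 4000 + 27 = 4027
Delta = -16 * (4027) = -64432
Delta mod 11 = 6

Delta = 6 (mod 11)


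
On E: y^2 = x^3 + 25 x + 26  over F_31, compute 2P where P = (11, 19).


Doubling: s = (3 x1^2 + a) / (2 y1)
s = (3*11^2 + 25) / (2*19) mod 31 = 20
x3 = s^2 - 2 x1 mod 31 = 20^2 - 2*11 = 6
y3 = s (x1 - x3) - y1 mod 31 = 20 * (11 - 6) - 19 = 19

2P = (6, 19)


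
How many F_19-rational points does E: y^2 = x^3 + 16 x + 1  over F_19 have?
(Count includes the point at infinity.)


For each x in F_19, count y with y^2 = x^3 + 16 x + 1 mod 19:
  x = 0: RHS = 1, y in [1, 18]  -> 2 point(s)
  x = 3: RHS = 0, y in [0]  -> 1 point(s)
  x = 5: RHS = 16, y in [4, 15]  -> 2 point(s)
  x = 6: RHS = 9, y in [3, 16]  -> 2 point(s)
  x = 7: RHS = 0, y in [0]  -> 1 point(s)
  x = 9: RHS = 0, y in [0]  -> 1 point(s)
  x = 11: RHS = 7, y in [8, 11]  -> 2 point(s)
  x = 14: RHS = 5, y in [9, 10]  -> 2 point(s)
  x = 15: RHS = 6, y in [5, 14]  -> 2 point(s)
Affine points: 15. Add the point at infinity: total = 16.

#E(F_19) = 16


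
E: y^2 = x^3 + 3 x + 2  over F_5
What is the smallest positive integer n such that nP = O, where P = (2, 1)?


Compute successive multiples of P until we hit O:
  1P = (2, 1)
  2P = (1, 4)
  3P = (1, 1)
  4P = (2, 4)
  5P = O

ord(P) = 5


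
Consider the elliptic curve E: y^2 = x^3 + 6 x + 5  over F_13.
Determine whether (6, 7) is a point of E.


Check whether y^2 = x^3 + 6 x + 5 (mod 13) for (x, y) = (6, 7).
LHS: y^2 = 7^2 mod 13 = 10
RHS: x^3 + 6 x + 5 = 6^3 + 6*6 + 5 mod 13 = 10
LHS = RHS

Yes, on the curve


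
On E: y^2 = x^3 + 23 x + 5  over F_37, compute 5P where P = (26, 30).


k = 5 = 101_2 (binary, LSB first: 101)
Double-and-add from P = (26, 30):
  bit 0 = 1: acc = O + (26, 30) = (26, 30)
  bit 1 = 0: acc unchanged = (26, 30)
  bit 2 = 1: acc = (26, 30) + (35, 5) = (23, 11)

5P = (23, 11)


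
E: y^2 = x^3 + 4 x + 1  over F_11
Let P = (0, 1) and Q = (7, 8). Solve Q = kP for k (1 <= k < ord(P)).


Enumerate multiples of P until we hit Q = (7, 8):
  1P = (0, 1)
  2P = (4, 2)
  3P = (5, 6)
  4P = (7, 3)
  5P = (7, 8)
Match found at i = 5.

k = 5


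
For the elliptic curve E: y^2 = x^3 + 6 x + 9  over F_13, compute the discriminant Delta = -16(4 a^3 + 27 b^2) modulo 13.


4 a^3 + 27 b^2 = 4*6^3 + 27*9^2 = 864 + 2187 = 3051
Delta = -16 * (3051) = -48816
Delta mod 13 = 12

Delta = 12 (mod 13)


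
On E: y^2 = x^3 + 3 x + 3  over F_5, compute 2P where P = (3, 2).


Doubling: s = (3 x1^2 + a) / (2 y1)
s = (3*3^2 + 3) / (2*2) mod 5 = 0
x3 = s^2 - 2 x1 mod 5 = 0^2 - 2*3 = 4
y3 = s (x1 - x3) - y1 mod 5 = 0 * (3 - 4) - 2 = 3

2P = (4, 3)


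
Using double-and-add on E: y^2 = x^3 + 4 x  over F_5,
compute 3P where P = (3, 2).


k = 3 = 11_2 (binary, LSB first: 11)
Double-and-add from P = (3, 2):
  bit 0 = 1: acc = O + (3, 2) = (3, 2)
  bit 1 = 1: acc = (3, 2) + (0, 0) = (3, 3)

3P = (3, 3)


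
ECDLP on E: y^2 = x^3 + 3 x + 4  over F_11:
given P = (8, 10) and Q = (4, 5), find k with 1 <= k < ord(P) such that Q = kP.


Enumerate multiples of P until we hit Q = (4, 5):
  1P = (8, 10)
  2P = (0, 2)
  3P = (4, 5)
Match found at i = 3.

k = 3


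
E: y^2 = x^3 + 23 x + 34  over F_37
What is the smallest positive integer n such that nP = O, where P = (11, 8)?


Compute successive multiples of P until we hit O:
  1P = (11, 8)
  2P = (16, 24)
  3P = (1, 24)
  4P = (32, 33)
  5P = (20, 13)
  6P = (36, 11)
  7P = (34, 7)
  8P = (19, 2)
  ... (continuing to 41P)
  41P = O

ord(P) = 41


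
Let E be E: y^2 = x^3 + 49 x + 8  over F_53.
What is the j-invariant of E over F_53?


Delta = -16(4 a^3 + 27 b^2) mod 53 = 33
-1728 * (4 a)^3 = -1728 * (4*49)^3 mod 53 = 3
j = 3 * 33^(-1) mod 53 = 29

j = 29 (mod 53)


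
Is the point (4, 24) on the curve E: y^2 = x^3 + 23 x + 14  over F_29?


Check whether y^2 = x^3 + 23 x + 14 (mod 29) for (x, y) = (4, 24).
LHS: y^2 = 24^2 mod 29 = 25
RHS: x^3 + 23 x + 14 = 4^3 + 23*4 + 14 mod 29 = 25
LHS = RHS

Yes, on the curve


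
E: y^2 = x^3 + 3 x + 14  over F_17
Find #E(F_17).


For each x in F_17, count y with y^2 = x^3 + 3 x + 14 mod 17:
  x = 1: RHS = 1, y in [1, 16]  -> 2 point(s)
  x = 3: RHS = 16, y in [4, 13]  -> 2 point(s)
  x = 5: RHS = 1, y in [1, 16]  -> 2 point(s)
  x = 7: RHS = 4, y in [2, 15]  -> 2 point(s)
  x = 11: RHS = 1, y in [1, 16]  -> 2 point(s)
  x = 15: RHS = 0, y in [0]  -> 1 point(s)
Affine points: 11. Add the point at infinity: total = 12.

#E(F_17) = 12


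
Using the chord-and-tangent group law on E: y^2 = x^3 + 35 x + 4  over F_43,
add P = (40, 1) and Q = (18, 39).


P != Q, so use the chord formula.
s = (y2 - y1) / (x2 - x1) = (38) / (21) mod 43 = 10
x3 = s^2 - x1 - x2 mod 43 = 10^2 - 40 - 18 = 42
y3 = s (x1 - x3) - y1 mod 43 = 10 * (40 - 42) - 1 = 22

P + Q = (42, 22)


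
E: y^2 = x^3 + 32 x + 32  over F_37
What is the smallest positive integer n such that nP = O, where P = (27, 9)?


Compute successive multiples of P until we hit O:
  1P = (27, 9)
  2P = (24, 34)
  3P = (2, 17)
  4P = (29, 2)
  5P = (21, 7)
  6P = (22, 5)
  7P = (36, 6)
  8P = (7, 9)
  ... (continuing to 31P)
  31P = O

ord(P) = 31


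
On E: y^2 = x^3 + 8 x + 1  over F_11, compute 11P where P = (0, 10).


k = 11 = 1011_2 (binary, LSB first: 1101)
Double-and-add from P = (0, 10):
  bit 0 = 1: acc = O + (0, 10) = (0, 10)
  bit 1 = 1: acc = (0, 10) + (5, 10) = (6, 1)
  bit 2 = 0: acc unchanged = (6, 1)
  bit 3 = 1: acc = (6, 1) + (2, 6) = (8, 7)

11P = (8, 7)


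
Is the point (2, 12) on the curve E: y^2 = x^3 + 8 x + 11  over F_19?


Check whether y^2 = x^3 + 8 x + 11 (mod 19) for (x, y) = (2, 12).
LHS: y^2 = 12^2 mod 19 = 11
RHS: x^3 + 8 x + 11 = 2^3 + 8*2 + 11 mod 19 = 16
LHS != RHS

No, not on the curve


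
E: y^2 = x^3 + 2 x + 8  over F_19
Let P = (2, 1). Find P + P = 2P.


Doubling: s = (3 x1^2 + a) / (2 y1)
s = (3*2^2 + 2) / (2*1) mod 19 = 7
x3 = s^2 - 2 x1 mod 19 = 7^2 - 2*2 = 7
y3 = s (x1 - x3) - y1 mod 19 = 7 * (2 - 7) - 1 = 2

2P = (7, 2)


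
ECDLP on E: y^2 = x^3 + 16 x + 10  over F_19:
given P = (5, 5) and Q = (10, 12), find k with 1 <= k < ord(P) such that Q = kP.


Enumerate multiples of P until we hit Q = (10, 12):
  1P = (5, 5)
  2P = (16, 7)
  3P = (4, 9)
  4P = (7, 3)
  5P = (8, 17)
  6P = (3, 3)
  7P = (12, 7)
  8P = (11, 15)
  9P = (10, 12)
Match found at i = 9.

k = 9


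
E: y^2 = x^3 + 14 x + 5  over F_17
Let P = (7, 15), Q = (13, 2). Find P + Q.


P != Q, so use the chord formula.
s = (y2 - y1) / (x2 - x1) = (4) / (6) mod 17 = 12
x3 = s^2 - x1 - x2 mod 17 = 12^2 - 7 - 13 = 5
y3 = s (x1 - x3) - y1 mod 17 = 12 * (7 - 5) - 15 = 9

P + Q = (5, 9)


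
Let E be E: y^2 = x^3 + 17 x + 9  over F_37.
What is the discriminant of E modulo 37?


4 a^3 + 27 b^2 = 4*17^3 + 27*9^2 = 19652 + 2187 = 21839
Delta = -16 * (21839) = -349424
Delta mod 37 = 4

Delta = 4 (mod 37)


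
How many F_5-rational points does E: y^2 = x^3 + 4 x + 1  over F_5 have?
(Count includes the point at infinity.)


For each x in F_5, count y with y^2 = x^3 + 4 x + 1 mod 5:
  x = 0: RHS = 1, y in [1, 4]  -> 2 point(s)
  x = 1: RHS = 1, y in [1, 4]  -> 2 point(s)
  x = 3: RHS = 0, y in [0]  -> 1 point(s)
  x = 4: RHS = 1, y in [1, 4]  -> 2 point(s)
Affine points: 7. Add the point at infinity: total = 8.

#E(F_5) = 8


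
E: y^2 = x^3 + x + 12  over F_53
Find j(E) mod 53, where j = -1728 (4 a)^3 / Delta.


Delta = -16(4 a^3 + 27 b^2) mod 53 = 3
-1728 * (4 a)^3 = -1728 * (4*1)^3 mod 53 = 19
j = 19 * 3^(-1) mod 53 = 24

j = 24 (mod 53)


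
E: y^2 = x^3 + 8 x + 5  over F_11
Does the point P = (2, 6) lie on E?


Check whether y^2 = x^3 + 8 x + 5 (mod 11) for (x, y) = (2, 6).
LHS: y^2 = 6^2 mod 11 = 3
RHS: x^3 + 8 x + 5 = 2^3 + 8*2 + 5 mod 11 = 7
LHS != RHS

No, not on the curve


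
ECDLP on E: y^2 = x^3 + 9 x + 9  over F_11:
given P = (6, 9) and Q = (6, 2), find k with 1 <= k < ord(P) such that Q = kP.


Enumerate multiples of P until we hit Q = (6, 2):
  1P = (6, 9)
  2P = (0, 8)
  3P = (9, 7)
  4P = (5, 5)
  5P = (5, 6)
  6P = (9, 4)
  7P = (0, 3)
  8P = (6, 2)
Match found at i = 8.

k = 8


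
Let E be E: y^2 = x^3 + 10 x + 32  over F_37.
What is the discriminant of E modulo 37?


4 a^3 + 27 b^2 = 4*10^3 + 27*32^2 = 4000 + 27648 = 31648
Delta = -16 * (31648) = -506368
Delta mod 37 = 14

Delta = 14 (mod 37)


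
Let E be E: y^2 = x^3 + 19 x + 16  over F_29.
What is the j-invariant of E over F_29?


Delta = -16(4 a^3 + 27 b^2) mod 29 = 11
-1728 * (4 a)^3 = -1728 * (4*19)^3 mod 29 = 7
j = 7 * 11^(-1) mod 29 = 27

j = 27 (mod 29)


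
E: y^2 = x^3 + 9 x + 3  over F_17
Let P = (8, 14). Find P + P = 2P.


Doubling: s = (3 x1^2 + a) / (2 y1)
s = (3*8^2 + 9) / (2*14) mod 17 = 9
x3 = s^2 - 2 x1 mod 17 = 9^2 - 2*8 = 14
y3 = s (x1 - x3) - y1 mod 17 = 9 * (8 - 14) - 14 = 0

2P = (14, 0)


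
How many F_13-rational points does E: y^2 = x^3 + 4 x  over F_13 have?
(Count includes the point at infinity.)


For each x in F_13, count y with y^2 = x^3 + 4 x + 0 mod 13:
  x = 0: RHS = 0, y in [0]  -> 1 point(s)
  x = 2: RHS = 3, y in [4, 9]  -> 2 point(s)
  x = 3: RHS = 0, y in [0]  -> 1 point(s)
  x = 10: RHS = 0, y in [0]  -> 1 point(s)
  x = 11: RHS = 10, y in [6, 7]  -> 2 point(s)
Affine points: 7. Add the point at infinity: total = 8.

#E(F_13) = 8


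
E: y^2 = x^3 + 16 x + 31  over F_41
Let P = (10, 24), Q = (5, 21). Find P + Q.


P != Q, so use the chord formula.
s = (y2 - y1) / (x2 - x1) = (38) / (36) mod 41 = 17
x3 = s^2 - x1 - x2 mod 41 = 17^2 - 10 - 5 = 28
y3 = s (x1 - x3) - y1 mod 41 = 17 * (10 - 28) - 24 = 39

P + Q = (28, 39)


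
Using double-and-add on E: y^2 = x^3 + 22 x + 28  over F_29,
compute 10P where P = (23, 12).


k = 10 = 1010_2 (binary, LSB first: 0101)
Double-and-add from P = (23, 12):
  bit 0 = 0: acc unchanged = O
  bit 1 = 1: acc = O + (21, 23) = (21, 23)
  bit 2 = 0: acc unchanged = (21, 23)
  bit 3 = 1: acc = (21, 23) + (0, 17) = (14, 8)

10P = (14, 8)


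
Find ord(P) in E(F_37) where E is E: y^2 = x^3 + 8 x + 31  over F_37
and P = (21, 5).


Compute successive multiples of P until we hit O:
  1P = (21, 5)
  2P = (5, 23)
  3P = (14, 1)
  4P = (28, 28)
  5P = (29, 11)
  6P = (13, 1)
  7P = (31, 27)
  8P = (15, 23)
  ... (continuing to 36P)
  36P = O

ord(P) = 36


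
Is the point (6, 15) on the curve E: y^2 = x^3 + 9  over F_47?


Check whether y^2 = x^3 + 0 x + 9 (mod 47) for (x, y) = (6, 15).
LHS: y^2 = 15^2 mod 47 = 37
RHS: x^3 + 0 x + 9 = 6^3 + 0*6 + 9 mod 47 = 37
LHS = RHS

Yes, on the curve


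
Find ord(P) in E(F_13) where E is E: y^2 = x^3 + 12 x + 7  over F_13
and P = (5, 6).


Compute successive multiples of P until we hit O:
  1P = (5, 6)
  2P = (6, 3)
  3P = (11, 12)
  4P = (11, 1)
  5P = (6, 10)
  6P = (5, 7)
  7P = O

ord(P) = 7


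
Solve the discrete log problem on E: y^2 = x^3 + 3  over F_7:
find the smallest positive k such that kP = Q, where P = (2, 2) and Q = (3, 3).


Enumerate multiples of P until we hit Q = (3, 3):
  1P = (2, 2)
  2P = (5, 3)
  3P = (4, 2)
  4P = (1, 5)
  5P = (6, 3)
  6P = (3, 3)
Match found at i = 6.

k = 6


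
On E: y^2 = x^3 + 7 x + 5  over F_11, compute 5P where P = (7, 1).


k = 5 = 101_2 (binary, LSB first: 101)
Double-and-add from P = (7, 1):
  bit 0 = 1: acc = O + (7, 1) = (7, 1)
  bit 1 = 0: acc unchanged = (7, 1)
  bit 2 = 1: acc = (7, 1) + (9, 7) = (4, 8)

5P = (4, 8)


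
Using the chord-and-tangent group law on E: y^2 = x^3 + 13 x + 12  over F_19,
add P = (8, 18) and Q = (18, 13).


P != Q, so use the chord formula.
s = (y2 - y1) / (x2 - x1) = (14) / (10) mod 19 = 9
x3 = s^2 - x1 - x2 mod 19 = 9^2 - 8 - 18 = 17
y3 = s (x1 - x3) - y1 mod 19 = 9 * (8 - 17) - 18 = 15

P + Q = (17, 15)


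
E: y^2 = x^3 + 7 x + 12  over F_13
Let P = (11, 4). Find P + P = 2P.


Doubling: s = (3 x1^2 + a) / (2 y1)
s = (3*11^2 + 7) / (2*4) mod 13 = 4
x3 = s^2 - 2 x1 mod 13 = 4^2 - 2*11 = 7
y3 = s (x1 - x3) - y1 mod 13 = 4 * (11 - 7) - 4 = 12

2P = (7, 12)


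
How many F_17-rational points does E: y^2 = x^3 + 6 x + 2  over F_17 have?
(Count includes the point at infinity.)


For each x in F_17, count y with y^2 = x^3 + 6 x + 2 mod 17:
  x = 0: RHS = 2, y in [6, 11]  -> 2 point(s)
  x = 1: RHS = 9, y in [3, 14]  -> 2 point(s)
  x = 3: RHS = 13, y in [8, 9]  -> 2 point(s)
  x = 5: RHS = 4, y in [2, 15]  -> 2 point(s)
  x = 6: RHS = 16, y in [4, 13]  -> 2 point(s)
  x = 7: RHS = 13, y in [8, 9]  -> 2 point(s)
  x = 8: RHS = 1, y in [1, 16]  -> 2 point(s)
  x = 10: RHS = 8, y in [5, 12]  -> 2 point(s)
  x = 12: RHS = 0, y in [0]  -> 1 point(s)
  x = 13: RHS = 16, y in [4, 13]  -> 2 point(s)
  x = 14: RHS = 8, y in [5, 12]  -> 2 point(s)
  x = 15: RHS = 16, y in [4, 13]  -> 2 point(s)
Affine points: 23. Add the point at infinity: total = 24.

#E(F_17) = 24


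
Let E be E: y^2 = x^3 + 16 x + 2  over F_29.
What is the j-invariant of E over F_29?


Delta = -16(4 a^3 + 27 b^2) mod 29 = 28
-1728 * (4 a)^3 = -1728 * (4*16)^3 mod 29 = 11
j = 11 * 28^(-1) mod 29 = 18

j = 18 (mod 29)


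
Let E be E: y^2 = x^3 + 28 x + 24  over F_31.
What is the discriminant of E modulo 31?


4 a^3 + 27 b^2 = 4*28^3 + 27*24^2 = 87808 + 15552 = 103360
Delta = -16 * (103360) = -1653760
Delta mod 31 = 28

Delta = 28 (mod 31)


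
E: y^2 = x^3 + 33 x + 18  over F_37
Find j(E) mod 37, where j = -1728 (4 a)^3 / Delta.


Delta = -16(4 a^3 + 27 b^2) mod 37 = 29
-1728 * (4 a)^3 = -1728 * (4*33)^3 mod 37 = 10
j = 10 * 29^(-1) mod 37 = 8

j = 8 (mod 37)


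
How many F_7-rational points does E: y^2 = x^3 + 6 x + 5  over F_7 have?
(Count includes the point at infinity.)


For each x in F_7, count y with y^2 = x^3 + 6 x + 5 mod 7:
  x = 2: RHS = 4, y in [2, 5]  -> 2 point(s)
  x = 3: RHS = 1, y in [1, 6]  -> 2 point(s)
  x = 4: RHS = 2, y in [3, 4]  -> 2 point(s)
Affine points: 6. Add the point at infinity: total = 7.

#E(F_7) = 7


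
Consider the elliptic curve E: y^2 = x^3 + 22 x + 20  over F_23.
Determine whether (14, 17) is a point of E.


Check whether y^2 = x^3 + 22 x + 20 (mod 23) for (x, y) = (14, 17).
LHS: y^2 = 17^2 mod 23 = 13
RHS: x^3 + 22 x + 20 = 14^3 + 22*14 + 20 mod 23 = 13
LHS = RHS

Yes, on the curve


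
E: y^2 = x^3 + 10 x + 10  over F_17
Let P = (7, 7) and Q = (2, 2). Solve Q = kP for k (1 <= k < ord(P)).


Enumerate multiples of P until we hit Q = (2, 2):
  1P = (7, 7)
  2P = (1, 2)
  3P = (13, 5)
  4P = (16, 13)
  5P = (2, 2)
Match found at i = 5.

k = 5


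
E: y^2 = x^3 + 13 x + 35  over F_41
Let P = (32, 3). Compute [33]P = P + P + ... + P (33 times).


k = 33 = 100001_2 (binary, LSB first: 100001)
Double-and-add from P = (32, 3):
  bit 0 = 1: acc = O + (32, 3) = (32, 3)
  bit 1 = 0: acc unchanged = (32, 3)
  bit 2 = 0: acc unchanged = (32, 3)
  bit 3 = 0: acc unchanged = (32, 3)
  bit 4 = 0: acc unchanged = (32, 3)
  bit 5 = 1: acc = (32, 3) + (8, 35) = (21, 37)

33P = (21, 37)


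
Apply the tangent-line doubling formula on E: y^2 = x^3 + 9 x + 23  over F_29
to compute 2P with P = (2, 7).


Doubling: s = (3 x1^2 + a) / (2 y1)
s = (3*2^2 + 9) / (2*7) mod 29 = 16
x3 = s^2 - 2 x1 mod 29 = 16^2 - 2*2 = 20
y3 = s (x1 - x3) - y1 mod 29 = 16 * (2 - 20) - 7 = 24

2P = (20, 24)


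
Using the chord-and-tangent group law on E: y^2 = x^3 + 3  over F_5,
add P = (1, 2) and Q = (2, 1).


P != Q, so use the chord formula.
s = (y2 - y1) / (x2 - x1) = (4) / (1) mod 5 = 4
x3 = s^2 - x1 - x2 mod 5 = 4^2 - 1 - 2 = 3
y3 = s (x1 - x3) - y1 mod 5 = 4 * (1 - 3) - 2 = 0

P + Q = (3, 0)


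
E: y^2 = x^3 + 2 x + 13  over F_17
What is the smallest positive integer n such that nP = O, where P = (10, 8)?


Compute successive multiples of P until we hit O:
  1P = (10, 8)
  2P = (13, 14)
  3P = (15, 16)
  4P = (0, 8)
  5P = (7, 9)
  6P = (2, 12)
  7P = (1, 13)
  8P = (4, 0)
  ... (continuing to 16P)
  16P = O

ord(P) = 16


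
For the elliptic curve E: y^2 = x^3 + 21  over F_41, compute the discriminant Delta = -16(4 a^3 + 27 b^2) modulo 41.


4 a^3 + 27 b^2 = 4*0^3 + 27*21^2 = 0 + 11907 = 11907
Delta = -16 * (11907) = -190512
Delta mod 41 = 15

Delta = 15 (mod 41)


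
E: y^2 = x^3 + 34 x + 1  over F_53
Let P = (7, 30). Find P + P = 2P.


Doubling: s = (3 x1^2 + a) / (2 y1)
s = (3*7^2 + 34) / (2*30) mod 53 = 41
x3 = s^2 - 2 x1 mod 53 = 41^2 - 2*7 = 24
y3 = s (x1 - x3) - y1 mod 53 = 41 * (7 - 24) - 30 = 15

2P = (24, 15)


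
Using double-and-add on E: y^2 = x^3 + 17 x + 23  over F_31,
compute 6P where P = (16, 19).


k = 6 = 110_2 (binary, LSB first: 011)
Double-and-add from P = (16, 19):
  bit 0 = 0: acc unchanged = O
  bit 1 = 1: acc = O + (8, 19) = (8, 19)
  bit 2 = 1: acc = (8, 19) + (22, 28) = (6, 0)

6P = (6, 0)


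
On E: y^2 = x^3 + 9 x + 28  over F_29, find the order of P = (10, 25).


Compute successive multiples of P until we hit O:
  1P = (10, 25)
  2P = (16, 11)
  3P = (2, 24)
  4P = (22, 17)
  5P = (20, 1)
  6P = (21, 13)
  7P = (21, 16)
  8P = (20, 28)
  ... (continuing to 13P)
  13P = O

ord(P) = 13


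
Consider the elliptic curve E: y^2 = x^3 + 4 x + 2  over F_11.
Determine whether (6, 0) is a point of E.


Check whether y^2 = x^3 + 4 x + 2 (mod 11) for (x, y) = (6, 0).
LHS: y^2 = 0^2 mod 11 = 0
RHS: x^3 + 4 x + 2 = 6^3 + 4*6 + 2 mod 11 = 0
LHS = RHS

Yes, on the curve


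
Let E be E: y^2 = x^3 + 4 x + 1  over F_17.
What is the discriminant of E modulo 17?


4 a^3 + 27 b^2 = 4*4^3 + 27*1^2 = 256 + 27 = 283
Delta = -16 * (283) = -4528
Delta mod 17 = 11

Delta = 11 (mod 17)


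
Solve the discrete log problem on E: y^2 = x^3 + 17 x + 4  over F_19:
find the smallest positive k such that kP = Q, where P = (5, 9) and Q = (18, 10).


Enumerate multiples of P until we hit Q = (18, 10):
  1P = (5, 9)
  2P = (18, 9)
  3P = (15, 10)
  4P = (3, 14)
  5P = (3, 5)
  6P = (15, 9)
  7P = (18, 10)
Match found at i = 7.

k = 7


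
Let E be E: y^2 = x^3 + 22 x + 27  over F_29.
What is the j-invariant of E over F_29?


Delta = -16(4 a^3 + 27 b^2) mod 29 = 11
-1728 * (4 a)^3 = -1728 * (4*22)^3 mod 29 = 12
j = 12 * 11^(-1) mod 29 = 9

j = 9 (mod 29)


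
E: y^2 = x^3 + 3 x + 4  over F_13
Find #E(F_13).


For each x in F_13, count y with y^2 = x^3 + 3 x + 4 mod 13:
  x = 0: RHS = 4, y in [2, 11]  -> 2 point(s)
  x = 3: RHS = 1, y in [1, 12]  -> 2 point(s)
  x = 5: RHS = 1, y in [1, 12]  -> 2 point(s)
  x = 6: RHS = 4, y in [2, 11]  -> 2 point(s)
  x = 7: RHS = 4, y in [2, 11]  -> 2 point(s)
  x = 11: RHS = 3, y in [4, 9]  -> 2 point(s)
  x = 12: RHS = 0, y in [0]  -> 1 point(s)
Affine points: 13. Add the point at infinity: total = 14.

#E(F_13) = 14


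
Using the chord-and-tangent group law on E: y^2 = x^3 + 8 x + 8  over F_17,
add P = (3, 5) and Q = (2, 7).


P != Q, so use the chord formula.
s = (y2 - y1) / (x2 - x1) = (2) / (16) mod 17 = 15
x3 = s^2 - x1 - x2 mod 17 = 15^2 - 3 - 2 = 16
y3 = s (x1 - x3) - y1 mod 17 = 15 * (3 - 16) - 5 = 4

P + Q = (16, 4)
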